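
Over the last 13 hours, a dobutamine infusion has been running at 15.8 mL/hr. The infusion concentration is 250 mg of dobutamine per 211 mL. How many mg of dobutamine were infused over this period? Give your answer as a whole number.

Concentration = 250 mg ÷ 211 mL = 1.184834 mg/mL = 1184.834 mcg/mL
Drug rate = 15.8 mL/hr × 1184.834 mcg/mL = 18720.38 mcg/hr
Total = 18720.38 mcg/hr × 13 hr = 243364.9 mcg = 243.3649 mg

243 mg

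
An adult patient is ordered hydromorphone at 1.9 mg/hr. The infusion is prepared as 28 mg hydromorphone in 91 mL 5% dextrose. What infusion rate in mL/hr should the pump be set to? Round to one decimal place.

Concentration = 28 mg ÷ 91 mL = 0.3076923 mg/mL
Rate = 1.9 mg/hr ÷ 0.3076923 mg/mL = 6.175 mL/hr

6.2 mL/hr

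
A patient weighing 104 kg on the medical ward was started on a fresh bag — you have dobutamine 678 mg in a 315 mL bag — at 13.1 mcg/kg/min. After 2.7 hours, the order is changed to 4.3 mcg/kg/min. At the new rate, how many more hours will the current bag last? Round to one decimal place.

17.0 hours

Initial rate:
Dose = 13.1 mcg/kg/min × 104 kg = 1362.4 mcg/min
1362.4 mcg/min × 60 min/hr = 81744 mcg/hr
Concentration = 678 mg ÷ 315 mL = 2.152381 mg/mL = 2152.381 mcg/mL
Rate = 81744 mcg/hr ÷ 2152.381 mcg/mL = 37.97841 mL/hr
Volume infused so far = 37.97841 mL/hr × 2.7 hr = 102.5417 mL
Volume remaining = 315 − 102.5417 = 212.4583 mL
New rate:
Dose = 4.3 mcg/kg/min × 104 kg = 447.2 mcg/min
447.2 mcg/min × 60 min/hr = 26832 mcg/hr
Rate = 26832 mcg/hr ÷ 2152.381 mcg/mL = 12.46619 mL/hr
Time remaining = 212.4583 mL ÷ 12.46619 mL/hr = 17.04275 hr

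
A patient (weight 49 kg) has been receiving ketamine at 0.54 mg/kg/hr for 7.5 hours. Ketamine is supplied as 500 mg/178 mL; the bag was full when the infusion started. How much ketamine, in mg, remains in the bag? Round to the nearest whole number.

Dose = 0.54 mg/kg/hr × 49 kg = 26.46 mg/hr
Concentration = 500 mg ÷ 178 mL = 2.808989 mg/mL
Rate = 26.46 mg/hr ÷ 2.808989 mg/mL = 9.41976 mL/hr
Volume infused = 9.41976 mL/hr × 7.5 hr = 70.6482 mL
Volume remaining = 178 − 70.6482 = 107.3518 mL
Drug remaining = 107.3518 mL × 2.808989 mg/mL = 301.55 mg

302 mg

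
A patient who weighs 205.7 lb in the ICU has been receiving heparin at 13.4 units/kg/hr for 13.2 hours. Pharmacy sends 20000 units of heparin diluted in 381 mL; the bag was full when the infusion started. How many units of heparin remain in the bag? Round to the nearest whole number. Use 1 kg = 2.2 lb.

3462 units

Weight = 205.7 lb ÷ 2.2 lb/kg = 93.5 kg
Dose = 13.4 units/kg/hr × 93.5 kg = 1252.9 units/hr
Concentration = 20000 units ÷ 381 mL = 52.49344 units/mL
Rate = 1252.9 units/hr ÷ 52.49344 units/mL = 23.86774 mL/hr
Volume infused = 23.86774 mL/hr × 13.2 hr = 315.0542 mL
Volume remaining = 381 − 315.0542 = 65.94577 mL
Drug remaining = 65.94577 mL × 52.49344 units/mL = 3461.72 units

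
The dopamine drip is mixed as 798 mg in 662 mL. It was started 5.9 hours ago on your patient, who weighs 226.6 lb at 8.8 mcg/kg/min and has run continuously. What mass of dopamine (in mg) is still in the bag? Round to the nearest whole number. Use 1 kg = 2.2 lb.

Weight = 226.6 lb ÷ 2.2 lb/kg = 103 kg
Dose = 8.8 mcg/kg/min × 103 kg = 906.4 mcg/min
906.4 mcg/min × 60 min/hr = 54384 mcg/hr
Concentration = 798 mg ÷ 662 mL = 1.205438 mg/mL = 1205.438 mcg/mL
Rate = 54384 mcg/hr ÷ 1205.438 mcg/mL = 45.11555 mL/hr
Volume infused = 45.11555 mL/hr × 5.9 hr = 266.1817 mL
Volume remaining = 662 − 266.1817 = 395.8183 mL
Drug remaining = 395.8183 mL × 1205.438 mcg/mL = 477134.4 mcg = 477.1344 mg

477 mg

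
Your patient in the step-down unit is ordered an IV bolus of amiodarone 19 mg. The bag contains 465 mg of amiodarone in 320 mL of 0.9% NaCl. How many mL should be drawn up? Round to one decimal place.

Concentration = 465 mg ÷ 320 mL = 1.453125 mg/mL
Volume = 19 mg ÷ 1.453125 mg/mL = 13.07527 mL

13.1 mL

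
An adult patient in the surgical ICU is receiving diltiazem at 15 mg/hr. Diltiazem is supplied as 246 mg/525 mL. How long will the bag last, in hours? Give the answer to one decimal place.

16.4 hours

Concentration = 246 mg ÷ 525 mL = 0.4685714 mg/mL
Rate = 15 mg/hr ÷ 0.4685714 mg/mL = 32.0122 mL/hr
Duration = 525 mL ÷ 32.0122 mL/hr = 16.4 hr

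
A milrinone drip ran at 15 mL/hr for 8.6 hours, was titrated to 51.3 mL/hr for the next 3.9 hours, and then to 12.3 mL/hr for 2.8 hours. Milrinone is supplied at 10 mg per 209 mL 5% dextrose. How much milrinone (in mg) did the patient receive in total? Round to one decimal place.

17.4 mg

Concentration = 10 mg ÷ 209 mL = 0.04784689 mg/mL
Stage 1: 15 mL/hr × 8.6 hr = 129 mL → 129 mL × 0.04784689 mg/mL = 6.172249 mg
Stage 2: 51.3 mL/hr × 3.9 hr = 200.07 mL → 200.07 mL × 0.04784689 mg/mL = 9.572727 mg
Stage 3: 12.3 mL/hr × 2.8 hr = 34.44 mL → 34.44 mL × 0.04784689 mg/mL = 1.647847 mg
Total = 6.172249 + 9.572727 + 1.647847 = 17.39282 mg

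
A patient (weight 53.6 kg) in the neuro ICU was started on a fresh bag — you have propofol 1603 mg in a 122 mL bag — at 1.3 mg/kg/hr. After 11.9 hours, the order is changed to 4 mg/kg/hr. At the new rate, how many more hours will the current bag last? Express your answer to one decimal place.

3.6 hours

Initial rate:
Dose = 1.3 mg/kg/hr × 53.6 kg = 69.68 mg/hr
Concentration = 1603 mg ÷ 122 mL = 13.13934 mg/mL
Rate = 69.68 mg/hr ÷ 13.13934 mg/mL = 5.303157 mL/hr
Volume infused so far = 5.303157 mL/hr × 11.9 hr = 63.10756 mL
Volume remaining = 122 − 63.10756 = 58.89244 mL
New rate:
Dose = 4 mg/kg/hr × 53.6 kg = 214.4 mg/hr
Rate = 214.4 mg/hr ÷ 13.13934 mg/mL = 16.3174 mL/hr
Time remaining = 58.89244 mL ÷ 16.3174 mL/hr = 3.609179 hr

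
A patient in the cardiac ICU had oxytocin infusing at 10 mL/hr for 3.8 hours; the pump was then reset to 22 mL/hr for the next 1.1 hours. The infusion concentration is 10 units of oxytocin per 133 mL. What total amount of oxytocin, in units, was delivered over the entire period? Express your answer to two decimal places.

Concentration = 10 units ÷ 133 mL = 0.07518797 units/mL
Stage 1: 10 mL/hr × 3.8 hr = 38 mL → 38 mL × 0.07518797 units/mL = 2.857143 units
Stage 2: 22 mL/hr × 1.1 hr = 24.2 mL → 24.2 mL × 0.07518797 units/mL = 1.819549 units
Total = 2.857143 + 1.819549 = 4.676692 units

4.68 units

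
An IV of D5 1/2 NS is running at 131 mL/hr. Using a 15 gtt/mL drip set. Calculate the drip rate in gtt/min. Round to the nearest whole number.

131 mL/hr ÷ 60 min/hr = 2.183333 mL/min
2.183333 mL/min × 15 gtt/mL = 32.75 gtt/min

33 gtt/min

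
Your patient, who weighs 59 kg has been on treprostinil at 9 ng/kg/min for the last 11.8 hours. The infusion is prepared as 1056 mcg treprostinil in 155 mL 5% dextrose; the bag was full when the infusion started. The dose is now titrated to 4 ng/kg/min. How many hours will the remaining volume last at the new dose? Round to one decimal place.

48.0 hours

Initial rate:
Dose = 9 ng/kg/min × 59 kg = 531 ng/min
531 ng/min × 60 min/hr = 31860 ng/hr
Concentration = 1056 mcg ÷ 155 mL = 6.812903 mcg/mL = 6812.903 ng/mL
Rate = 31860 ng/hr ÷ 6812.903 ng/mL = 4.67642 mL/hr
Volume infused so far = 4.67642 mL/hr × 11.8 hr = 55.18176 mL
Volume remaining = 155 − 55.18176 = 99.81824 mL
New rate:
Dose = 4 ng/kg/min × 59 kg = 236 ng/min
236 ng/min × 60 min/hr = 14160 ng/hr
Rate = 14160 ng/hr ÷ 6812.903 ng/mL = 2.078409 mL/hr
Time remaining = 99.81824 mL ÷ 2.078409 mL/hr = 48.02627 hr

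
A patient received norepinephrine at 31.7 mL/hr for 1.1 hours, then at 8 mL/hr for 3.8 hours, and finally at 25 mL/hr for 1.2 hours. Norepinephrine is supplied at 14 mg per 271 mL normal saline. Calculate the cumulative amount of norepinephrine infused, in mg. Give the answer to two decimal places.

Concentration = 14 mg ÷ 271 mL = 0.05166052 mg/mL
Stage 1: 31.7 mL/hr × 1.1 hr = 34.87 mL → 34.87 mL × 0.05166052 mg/mL = 1.801402 mg
Stage 2: 8 mL/hr × 3.8 hr = 30.4 mL → 30.4 mL × 0.05166052 mg/mL = 1.57048 mg
Stage 3: 25 mL/hr × 1.2 hr = 30 mL → 30 mL × 0.05166052 mg/mL = 1.549815 mg
Total = 1.801402 + 1.57048 + 1.549815 = 4.921697 mg

4.92 mg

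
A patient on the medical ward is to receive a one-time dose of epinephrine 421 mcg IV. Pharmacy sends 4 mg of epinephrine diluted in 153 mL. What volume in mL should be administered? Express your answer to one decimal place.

Concentration = 4 mg ÷ 153 mL = 0.02614379 mg/mL = 26.14379 mcg/mL
Volume = 421 mcg ÷ 26.14379 mcg/mL = 16.10325 mL

16.1 mL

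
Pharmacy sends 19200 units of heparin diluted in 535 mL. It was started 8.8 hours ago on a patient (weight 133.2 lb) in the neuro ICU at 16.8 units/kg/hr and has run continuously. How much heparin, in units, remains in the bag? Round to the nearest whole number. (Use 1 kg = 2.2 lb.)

Weight = 133.2 lb ÷ 2.2 lb/kg = 60.54545 kg
Dose = 16.8 units/kg/hr × 60.54545 kg = 1017.164 units/hr
Concentration = 19200 units ÷ 535 mL = 35.88785 units/mL
Rate = 1017.164 units/hr ÷ 35.88785 units/mL = 28.34284 mL/hr
Volume infused = 28.34284 mL/hr × 8.8 hr = 249.417 mL
Volume remaining = 535 − 249.417 = 285.583 mL
Drug remaining = 285.583 mL × 35.88785 units/mL = 10248.96 units

10249 units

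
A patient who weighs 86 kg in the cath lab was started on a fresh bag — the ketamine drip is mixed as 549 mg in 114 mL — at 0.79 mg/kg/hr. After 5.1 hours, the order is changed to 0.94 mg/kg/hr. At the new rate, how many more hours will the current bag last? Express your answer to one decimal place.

2.5 hours

Initial rate:
Dose = 0.79 mg/kg/hr × 86 kg = 67.94 mg/hr
Concentration = 549 mg ÷ 114 mL = 4.815789 mg/mL
Rate = 67.94 mg/hr ÷ 4.815789 mg/mL = 14.10776 mL/hr
Volume infused so far = 14.10776 mL/hr × 5.1 hr = 71.94957 mL
Volume remaining = 114 − 71.94957 = 42.05043 mL
New rate:
Dose = 0.94 mg/kg/hr × 86 kg = 80.84 mg/hr
Rate = 80.84 mg/hr ÷ 4.815789 mg/mL = 16.78645 mL/hr
Time remaining = 42.05043 mL ÷ 16.78645 mL/hr = 2.505022 hr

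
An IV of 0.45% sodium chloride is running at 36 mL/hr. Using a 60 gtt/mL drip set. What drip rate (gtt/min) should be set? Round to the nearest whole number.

36 gtt/min

36 mL/hr ÷ 60 min/hr = 0.6 mL/min
0.6 mL/min × 60 gtt/mL = 36 gtt/min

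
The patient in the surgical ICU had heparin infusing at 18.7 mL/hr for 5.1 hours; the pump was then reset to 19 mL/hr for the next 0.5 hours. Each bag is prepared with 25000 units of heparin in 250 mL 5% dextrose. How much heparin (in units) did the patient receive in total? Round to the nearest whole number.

10487 units

Concentration = 25000 units ÷ 250 mL = 100 units/mL
Stage 1: 18.7 mL/hr × 5.1 hr = 95.37 mL → 95.37 mL × 100 units/mL = 9537 units
Stage 2: 19 mL/hr × 0.5 hr = 9.5 mL → 9.5 mL × 100 units/mL = 950 units
Total = 9537 + 950 = 10487 units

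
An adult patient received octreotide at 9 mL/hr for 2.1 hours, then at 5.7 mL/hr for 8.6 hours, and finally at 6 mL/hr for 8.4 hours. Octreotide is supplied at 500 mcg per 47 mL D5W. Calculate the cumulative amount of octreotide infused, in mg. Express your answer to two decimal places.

Concentration = 500 mcg ÷ 47 mL = 10.6383 mcg/mL
Stage 1: 9 mL/hr × 2.1 hr = 18.9 mL → 18.9 mL × 10.6383 mcg/mL = 201.0638 mcg
Stage 2: 5.7 mL/hr × 8.6 hr = 49.02 mL → 49.02 mL × 10.6383 mcg/mL = 521.4894 mcg
Stage 3: 6 mL/hr × 8.4 hr = 50.4 mL → 50.4 mL × 10.6383 mcg/mL = 536.1702 mcg
Total = 201.0638 + 521.4894 + 536.1702 = 1258.723 mcg = 1.258723 mg

1.26 mg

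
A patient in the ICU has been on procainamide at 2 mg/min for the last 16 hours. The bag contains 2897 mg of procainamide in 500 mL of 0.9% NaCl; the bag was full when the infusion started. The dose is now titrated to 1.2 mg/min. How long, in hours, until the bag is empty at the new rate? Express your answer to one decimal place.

Initial rate:
2 mg/min × 60 min/hr = 120 mg/hr
Concentration = 2897 mg ÷ 500 mL = 5.794 mg/mL
Rate = 120 mg/hr ÷ 5.794 mg/mL = 20.71108 mL/hr
Volume infused so far = 20.71108 mL/hr × 16 hr = 331.3773 mL
Volume remaining = 500 − 331.3773 = 168.6227 mL
New rate:
1.2 mg/min × 60 min/hr = 72 mg/hr
Rate = 72 mg/hr ÷ 5.794 mg/mL = 12.42665 mL/hr
Time remaining = 168.6227 mL ÷ 12.42665 mL/hr = 13.56944 hr

13.6 hours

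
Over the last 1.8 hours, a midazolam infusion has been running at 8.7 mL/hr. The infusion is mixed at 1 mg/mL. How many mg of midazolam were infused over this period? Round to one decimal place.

Drug rate = 8.7 mL/hr × 1 mg/mL = 8.7 mg/hr
Total = 8.7 mg/hr × 1.8 hr = 15.66 mg

15.7 mg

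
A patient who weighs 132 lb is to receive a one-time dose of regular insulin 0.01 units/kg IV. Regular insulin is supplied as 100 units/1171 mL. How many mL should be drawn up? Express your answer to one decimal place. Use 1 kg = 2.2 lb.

Weight = 132 lb ÷ 2.2 lb/kg = 60 kg
Dose = 0.01 units/kg × 60 kg = 0.6 units
Concentration = 100 units ÷ 1171 mL = 0.0853971 units/mL
Volume = 0.6 units ÷ 0.0853971 units/mL = 7.026 mL

7.0 mL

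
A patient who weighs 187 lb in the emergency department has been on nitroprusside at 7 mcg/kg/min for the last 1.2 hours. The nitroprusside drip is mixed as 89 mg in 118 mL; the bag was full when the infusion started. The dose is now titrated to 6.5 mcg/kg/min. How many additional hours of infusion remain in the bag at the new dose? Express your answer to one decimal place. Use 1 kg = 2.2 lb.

Initial rate:
Weight = 187 lb ÷ 2.2 lb/kg = 85 kg
Dose = 7 mcg/kg/min × 85 kg = 595 mcg/min
595 mcg/min × 60 min/hr = 35700 mcg/hr
Concentration = 89 mg ÷ 118 mL = 0.7542373 mg/mL = 754.2373 mcg/mL
Rate = 35700 mcg/hr ÷ 754.2373 mcg/mL = 47.33258 mL/hr
Volume infused so far = 47.33258 mL/hr × 1.2 hr = 56.7991 mL
Volume remaining = 118 − 56.7991 = 61.2009 mL
New rate:
Dose = 6.5 mcg/kg/min × 85 kg = 552.5 mcg/min
552.5 mcg/min × 60 min/hr = 33150 mcg/hr
Rate = 33150 mcg/hr ÷ 754.2373 mcg/mL = 43.95169 mL/hr
Time remaining = 61.2009 mL ÷ 43.95169 mL/hr = 1.392459 hr

1.4 hours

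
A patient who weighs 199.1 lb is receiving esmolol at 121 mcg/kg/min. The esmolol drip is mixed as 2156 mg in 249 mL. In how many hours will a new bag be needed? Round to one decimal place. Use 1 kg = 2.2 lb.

Weight = 199.1 lb ÷ 2.2 lb/kg = 90.5 kg
Dose = 121 mcg/kg/min × 90.5 kg = 10950.5 mcg/min
10950.5 mcg/min × 60 min/hr = 657030 mcg/hr
Concentration = 2156 mg ÷ 249 mL = 8.658635 mg/mL = 8658.635 mcg/mL
Rate = 657030 mcg/hr ÷ 8658.635 mcg/mL = 75.88148 mL/hr
Duration = 249 mL ÷ 75.88148 mL/hr = 3.281433 hr

3.3 hours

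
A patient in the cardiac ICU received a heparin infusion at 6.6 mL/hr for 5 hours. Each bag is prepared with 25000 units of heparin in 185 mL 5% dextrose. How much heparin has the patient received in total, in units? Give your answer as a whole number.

4459 units

Concentration = 25000 units ÷ 185 mL = 135.1351 units/mL
Drug rate = 6.6 mL/hr × 135.1351 units/mL = 891.8919 units/hr
Total = 891.8919 units/hr × 5 hr = 4459.459 units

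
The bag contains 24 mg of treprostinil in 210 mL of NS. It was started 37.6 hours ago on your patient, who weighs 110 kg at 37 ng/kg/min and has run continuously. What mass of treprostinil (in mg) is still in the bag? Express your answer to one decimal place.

Dose = 37 ng/kg/min × 110 kg = 4070 ng/min
4070 ng/min × 60 min/hr = 244200 ng/hr
Concentration = 24 mg ÷ 210 mL = 0.1142857 mg/mL = 114285.7 ng/mL
Rate = 244200 ng/hr ÷ 114285.7 ng/mL = 2.13675 mL/hr
Volume infused = 2.13675 mL/hr × 37.6 hr = 80.3418 mL
Volume remaining = 210 − 80.3418 = 129.6582 mL
Drug remaining = 129.6582 mL × 114285.7 ng/mL = 14818080 ng = 14.81808 mg

14.8 mg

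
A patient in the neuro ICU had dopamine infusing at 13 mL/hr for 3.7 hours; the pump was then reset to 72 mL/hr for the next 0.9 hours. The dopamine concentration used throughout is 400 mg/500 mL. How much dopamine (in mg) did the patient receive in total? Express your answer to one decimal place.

90.3 mg

Concentration = 400 mg ÷ 500 mL = 0.8 mg/mL
Stage 1: 13 mL/hr × 3.7 hr = 48.1 mL → 48.1 mL × 0.8 mg/mL = 38.48 mg
Stage 2: 72 mL/hr × 0.9 hr = 64.8 mL → 64.8 mL × 0.8 mg/mL = 51.84 mg
Total = 38.48 + 51.84 = 90.32 mg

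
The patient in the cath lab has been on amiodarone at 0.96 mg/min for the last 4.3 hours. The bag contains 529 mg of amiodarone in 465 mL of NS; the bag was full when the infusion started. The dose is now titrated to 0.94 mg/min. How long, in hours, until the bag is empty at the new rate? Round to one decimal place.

5.0 hours

Initial rate:
0.96 mg/min × 60 min/hr = 57.6 mg/hr
Concentration = 529 mg ÷ 465 mL = 1.137634 mg/mL
Rate = 57.6 mg/hr ÷ 1.137634 mg/mL = 50.63138 mL/hr
Volume infused so far = 50.63138 mL/hr × 4.3 hr = 217.7149 mL
Volume remaining = 465 − 217.7149 = 247.2851 mL
New rate:
0.94 mg/min × 60 min/hr = 56.4 mg/hr
Rate = 56.4 mg/hr ÷ 1.137634 mg/mL = 49.57656 mL/hr
Time remaining = 247.2851 mL ÷ 49.57656 mL/hr = 4.987943 hr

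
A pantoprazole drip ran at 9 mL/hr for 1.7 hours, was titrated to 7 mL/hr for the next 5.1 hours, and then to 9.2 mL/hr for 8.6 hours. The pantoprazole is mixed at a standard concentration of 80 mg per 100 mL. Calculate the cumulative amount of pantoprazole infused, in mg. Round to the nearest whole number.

104 mg

Concentration = 80 mg ÷ 100 mL = 0.8 mg/mL
Stage 1: 9 mL/hr × 1.7 hr = 15.3 mL → 15.3 mL × 0.8 mg/mL = 12.24 mg
Stage 2: 7 mL/hr × 5.1 hr = 35.7 mL → 35.7 mL × 0.8 mg/mL = 28.56 mg
Stage 3: 9.2 mL/hr × 8.6 hr = 79.12 mL → 79.12 mL × 0.8 mg/mL = 63.296 mg
Total = 12.24 + 28.56 + 63.296 = 104.096 mg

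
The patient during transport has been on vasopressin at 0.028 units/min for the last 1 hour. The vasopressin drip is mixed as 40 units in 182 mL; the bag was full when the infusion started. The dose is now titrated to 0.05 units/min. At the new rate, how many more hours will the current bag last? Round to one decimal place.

12.8 hours

Initial rate:
0.028 units/min × 60 min/hr = 1.68 units/hr
Concentration = 40 units ÷ 182 mL = 0.2197802 units/mL
Rate = 1.68 units/hr ÷ 0.2197802 units/mL = 7.644 mL/hr
Volume infused so far = 7.644 mL/hr × 1 hr = 7.644 mL
Volume remaining = 182 − 7.644 = 174.356 mL
New rate:
0.05 units/min × 60 min/hr = 3 units/hr
Rate = 3 units/hr ÷ 0.2197802 units/mL = 13.65 mL/hr
Time remaining = 174.356 mL ÷ 13.65 mL/hr = 12.77333 hr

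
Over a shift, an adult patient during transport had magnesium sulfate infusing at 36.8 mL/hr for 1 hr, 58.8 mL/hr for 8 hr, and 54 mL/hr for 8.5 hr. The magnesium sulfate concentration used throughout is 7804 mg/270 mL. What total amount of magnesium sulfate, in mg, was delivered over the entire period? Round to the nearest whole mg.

Concentration = 7804 mg ÷ 270 mL = 28.9037 mg/mL
Stage 1: 36.8 mL/hr × 1 hr = 36.8 mL → 36.8 mL × 28.9037 mg/mL = 1063.656 mg
Stage 2: 58.8 mL/hr × 8 hr = 470.4 mL → 470.4 mL × 28.9037 mg/mL = 13596.3 mg
Stage 3: 54 mL/hr × 8.5 hr = 459 mL → 459 mL × 28.9037 mg/mL = 13266.8 mg
Total = 1063.656 + 13596.3 + 13266.8 = 27926.76 mg

27927 mg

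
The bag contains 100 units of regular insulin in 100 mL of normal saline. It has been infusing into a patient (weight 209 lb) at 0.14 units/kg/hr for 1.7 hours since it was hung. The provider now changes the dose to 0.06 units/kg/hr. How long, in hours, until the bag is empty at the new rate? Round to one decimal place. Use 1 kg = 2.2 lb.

13.6 hours

Initial rate:
Weight = 209 lb ÷ 2.2 lb/kg = 95 kg
Dose = 0.14 units/kg/hr × 95 kg = 13.3 units/hr
Concentration = 100 units ÷ 100 mL = 1 units/mL
Rate = 13.3 units/hr ÷ 1 units/mL = 13.3 mL/hr
Volume infused so far = 13.3 mL/hr × 1.7 hr = 22.61 mL
Volume remaining = 100 − 22.61 = 77.39 mL
New rate:
Dose = 0.06 units/kg/hr × 95 kg = 5.7 units/hr
Rate = 5.7 units/hr ÷ 1 units/mL = 5.7 mL/hr
Time remaining = 77.39 mL ÷ 5.7 mL/hr = 13.57719 hr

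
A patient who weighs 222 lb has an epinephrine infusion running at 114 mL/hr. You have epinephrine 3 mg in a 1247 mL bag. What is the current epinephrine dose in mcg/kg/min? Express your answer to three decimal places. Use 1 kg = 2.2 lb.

0.045 mcg/kg/min

Weight = 222 lb ÷ 2.2 lb/kg = 100.9091 kg
Concentration = 3 mg ÷ 1247 mL = 0.002405774 mg/mL = 2.405774 mcg/mL
Drug rate = 114 mL/hr × 2.405774 mcg/mL = 274.2582 mcg/hr
274.2582 mcg/hr ÷ 60 min/hr = 4.57097 mcg/min
4.57097 mcg/min ÷ 100.9091 kg = 0.0452979 mcg/kg/min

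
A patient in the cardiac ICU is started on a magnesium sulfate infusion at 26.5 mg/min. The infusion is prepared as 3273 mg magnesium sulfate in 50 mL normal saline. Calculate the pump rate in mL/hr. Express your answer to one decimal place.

26.5 mg/min × 60 min/hr = 1590 mg/hr
Concentration = 3273 mg ÷ 50 mL = 65.46 mg/mL
Rate = 1590 mg/hr ÷ 65.46 mg/mL = 24.28964 mL/hr

24.3 mL/hr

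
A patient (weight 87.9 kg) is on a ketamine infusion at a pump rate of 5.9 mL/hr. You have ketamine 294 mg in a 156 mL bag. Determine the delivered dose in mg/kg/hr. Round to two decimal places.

Concentration = 294 mg ÷ 156 mL = 1.884615 mg/mL
Drug rate = 5.9 mL/hr × 1.884615 mg/mL = 11.11923 mg/hr
11.11923 mg/hr ÷ 87.9 kg = 0.1264986 mg/kg/hr

0.13 mg/kg/hr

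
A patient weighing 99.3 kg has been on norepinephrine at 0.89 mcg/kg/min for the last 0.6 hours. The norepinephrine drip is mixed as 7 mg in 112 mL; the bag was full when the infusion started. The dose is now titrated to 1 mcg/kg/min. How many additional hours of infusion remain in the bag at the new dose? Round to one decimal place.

Initial rate:
Dose = 0.89 mcg/kg/min × 99.3 kg = 88.377 mcg/min
88.377 mcg/min × 60 min/hr = 5302.62 mcg/hr
Concentration = 7 mg ÷ 112 mL = 0.0625 mg/mL = 62.5 mcg/mL
Rate = 5302.62 mcg/hr ÷ 62.5 mcg/mL = 84.84192 mL/hr
Volume infused so far = 84.84192 mL/hr × 0.6 hr = 50.90515 mL
Volume remaining = 112 − 50.90515 = 61.09485 mL
New rate:
Dose = 1 mcg/kg/min × 99.3 kg = 99.3 mcg/min
99.3 mcg/min × 60 min/hr = 5958 mcg/hr
Rate = 5958 mcg/hr ÷ 62.5 mcg/mL = 95.328 mL/hr
Time remaining = 61.09485 mL ÷ 95.328 mL/hr = 0.6408909 hr

0.6 hours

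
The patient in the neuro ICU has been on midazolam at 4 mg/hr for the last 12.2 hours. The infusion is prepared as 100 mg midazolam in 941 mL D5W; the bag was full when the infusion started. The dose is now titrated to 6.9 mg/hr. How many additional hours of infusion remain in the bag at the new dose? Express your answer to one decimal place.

Initial rate:
Concentration = 100 mg ÷ 941 mL = 0.1062699 mg/mL
Rate = 4 mg/hr ÷ 0.1062699 mg/mL = 37.64 mL/hr
Volume infused so far = 37.64 mL/hr × 12.2 hr = 459.208 mL
Volume remaining = 941 − 459.208 = 481.792 mL
New rate:
Rate = 6.9 mg/hr ÷ 0.1062699 mg/mL = 64.929 mL/hr
Time remaining = 481.792 mL ÷ 64.929 mL/hr = 7.42029 hr

7.4 hours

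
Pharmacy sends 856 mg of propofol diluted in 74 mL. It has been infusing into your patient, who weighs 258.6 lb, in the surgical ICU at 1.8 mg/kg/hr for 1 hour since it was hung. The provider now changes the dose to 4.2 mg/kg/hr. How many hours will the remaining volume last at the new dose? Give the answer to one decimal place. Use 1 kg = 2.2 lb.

1.3 hours

Initial rate:
Weight = 258.6 lb ÷ 2.2 lb/kg = 117.5455 kg
Dose = 1.8 mg/kg/hr × 117.5455 kg = 211.5818 mg/hr
Concentration = 856 mg ÷ 74 mL = 11.56757 mg/mL
Rate = 211.5818 mg/hr ÷ 11.56757 mg/mL = 18.29095 mL/hr
Volume infused so far = 18.29095 mL/hr × 1 hr = 18.29095 mL
Volume remaining = 74 − 18.29095 = 55.70905 mL
New rate:
Dose = 4.2 mg/kg/hr × 117.5455 kg = 493.6909 mg/hr
Rate = 493.6909 mg/hr ÷ 11.56757 mg/mL = 42.67889 mL/hr
Time remaining = 55.70905 mL ÷ 42.67889 mL/hr = 1.305307 hr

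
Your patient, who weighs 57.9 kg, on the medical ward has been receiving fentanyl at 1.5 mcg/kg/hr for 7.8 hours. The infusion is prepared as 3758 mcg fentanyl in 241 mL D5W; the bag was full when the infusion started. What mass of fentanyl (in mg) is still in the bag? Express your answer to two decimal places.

3.08 mg

Dose = 1.5 mcg/kg/hr × 57.9 kg = 86.85 mcg/hr
Concentration = 3758 mcg ÷ 241 mL = 15.59336 mcg/mL
Rate = 86.85 mcg/hr ÷ 15.59336 mcg/mL = 5.569678 mL/hr
Volume infused = 5.569678 mL/hr × 7.8 hr = 43.44349 mL
Volume remaining = 241 − 43.44349 = 197.5565 mL
Drug remaining = 197.5565 mL × 15.59336 mcg/mL = 3080.57 mcg = 3.08057 mg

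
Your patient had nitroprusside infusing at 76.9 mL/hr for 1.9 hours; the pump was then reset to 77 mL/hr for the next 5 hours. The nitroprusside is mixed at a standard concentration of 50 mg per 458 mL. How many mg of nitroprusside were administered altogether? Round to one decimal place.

58.0 mg

Concentration = 50 mg ÷ 458 mL = 0.1091703 mg/mL
Stage 1: 76.9 mL/hr × 1.9 hr = 146.11 mL → 146.11 mL × 0.1091703 mg/mL = 15.95087 mg
Stage 2: 77 mL/hr × 5 hr = 385 mL → 385 mL × 0.1091703 mg/mL = 42.03057 mg
Total = 15.95087 + 42.03057 = 57.98144 mg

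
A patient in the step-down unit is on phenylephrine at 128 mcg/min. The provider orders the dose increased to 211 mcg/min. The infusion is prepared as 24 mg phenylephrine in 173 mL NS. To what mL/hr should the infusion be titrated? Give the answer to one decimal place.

91.3 mL/hr

211 mcg/min × 60 min/hr = 12660 mcg/hr
Concentration = 24 mg ÷ 173 mL = 0.1387283 mg/mL = 138.7283 mcg/mL
Rate = 12660 mcg/hr ÷ 138.7283 mcg/mL = 91.2575 mL/hr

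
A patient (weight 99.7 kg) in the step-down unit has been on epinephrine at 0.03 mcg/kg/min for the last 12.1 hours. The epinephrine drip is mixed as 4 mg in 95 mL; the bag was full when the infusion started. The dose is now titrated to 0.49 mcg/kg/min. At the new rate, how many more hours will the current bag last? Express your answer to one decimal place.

Initial rate:
Dose = 0.03 mcg/kg/min × 99.7 kg = 2.991 mcg/min
2.991 mcg/min × 60 min/hr = 179.46 mcg/hr
Concentration = 4 mg ÷ 95 mL = 0.04210526 mg/mL = 42.10526 mcg/mL
Rate = 179.46 mcg/hr ÷ 42.10526 mcg/mL = 4.262175 mL/hr
Volume infused so far = 4.262175 mL/hr × 12.1 hr = 51.57232 mL
Volume remaining = 95 − 51.57232 = 43.42768 mL
New rate:
Dose = 0.49 mcg/kg/min × 99.7 kg = 48.853 mcg/min
48.853 mcg/min × 60 min/hr = 2931.18 mcg/hr
Rate = 2931.18 mcg/hr ÷ 42.10526 mcg/mL = 69.61553 mL/hr
Time remaining = 43.42768 mL ÷ 69.61553 mL/hr = 0.6238218 hr

0.6 hours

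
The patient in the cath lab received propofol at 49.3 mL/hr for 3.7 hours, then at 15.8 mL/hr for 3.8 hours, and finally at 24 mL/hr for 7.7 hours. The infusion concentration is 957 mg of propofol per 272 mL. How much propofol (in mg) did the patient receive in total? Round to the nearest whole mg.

1503 mg

Concentration = 957 mg ÷ 272 mL = 3.518382 mg/mL
Stage 1: 49.3 mL/hr × 3.7 hr = 182.41 mL → 182.41 mL × 3.518382 mg/mL = 641.7881 mg
Stage 2: 15.8 mL/hr × 3.8 hr = 60.04 mL → 60.04 mL × 3.518382 mg/mL = 211.2437 mg
Stage 3: 24 mL/hr × 7.7 hr = 184.8 mL → 184.8 mL × 3.518382 mg/mL = 650.1971 mg
Total = 641.7881 + 211.2437 + 650.1971 = 1503.229 mg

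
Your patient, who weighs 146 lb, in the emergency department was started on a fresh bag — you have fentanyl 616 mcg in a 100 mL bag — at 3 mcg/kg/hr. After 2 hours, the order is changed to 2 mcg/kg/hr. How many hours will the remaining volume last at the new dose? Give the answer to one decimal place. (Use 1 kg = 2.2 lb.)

Initial rate:
Weight = 146 lb ÷ 2.2 lb/kg = 66.36364 kg
Dose = 3 mcg/kg/hr × 66.36364 kg = 199.0909 mcg/hr
Concentration = 616 mcg ÷ 100 mL = 6.16 mcg/mL
Rate = 199.0909 mcg/hr ÷ 6.16 mcg/mL = 32.31995 mL/hr
Volume infused so far = 32.31995 mL/hr × 2 hr = 64.63991 mL
Volume remaining = 100 − 64.63991 = 35.36009 mL
New rate:
Dose = 2 mcg/kg/hr × 66.36364 kg = 132.7273 mcg/hr
Rate = 132.7273 mcg/hr ÷ 6.16 mcg/mL = 21.54664 mL/hr
Time remaining = 35.36009 mL ÷ 21.54664 mL/hr = 1.641096 hr

1.6 hours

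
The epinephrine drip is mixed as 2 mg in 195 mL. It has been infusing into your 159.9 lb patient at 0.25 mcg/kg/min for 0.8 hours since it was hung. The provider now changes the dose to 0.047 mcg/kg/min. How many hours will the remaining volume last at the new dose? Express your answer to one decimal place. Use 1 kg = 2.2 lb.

5.5 hours

Initial rate:
Weight = 159.9 lb ÷ 2.2 lb/kg = 72.68182 kg
Dose = 0.25 mcg/kg/min × 72.68182 kg = 18.17045 mcg/min
18.17045 mcg/min × 60 min/hr = 1090.227 mcg/hr
Concentration = 2 mg ÷ 195 mL = 0.01025641 mg/mL = 10.25641 mcg/mL
Rate = 1090.227 mcg/hr ÷ 10.25641 mcg/mL = 106.2972 mL/hr
Volume infused so far = 106.2972 mL/hr × 0.8 hr = 85.03773 mL
Volume remaining = 195 − 85.03773 = 109.9623 mL
New rate:
Dose = 0.047 mcg/kg/min × 72.68182 kg = 3.416045 mcg/min
3.416045 mcg/min × 60 min/hr = 204.9627 mcg/hr
Rate = 204.9627 mcg/hr ÷ 10.25641 mcg/mL = 19.98387 mL/hr
Time remaining = 109.9623 mL ÷ 19.98387 mL/hr = 5.502553 hr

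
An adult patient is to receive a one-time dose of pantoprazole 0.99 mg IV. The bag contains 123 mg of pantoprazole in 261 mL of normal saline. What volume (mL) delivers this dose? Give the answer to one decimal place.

Concentration = 123 mg ÷ 261 mL = 0.4712644 mg/mL
Volume = 0.99 mg ÷ 0.4712644 mg/mL = 2.100732 mL

2.1 mL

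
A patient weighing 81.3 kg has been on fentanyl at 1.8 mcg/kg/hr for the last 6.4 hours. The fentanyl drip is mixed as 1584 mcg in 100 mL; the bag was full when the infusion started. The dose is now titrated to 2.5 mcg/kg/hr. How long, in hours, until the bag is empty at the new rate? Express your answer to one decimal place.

3.2 hours

Initial rate:
Dose = 1.8 mcg/kg/hr × 81.3 kg = 146.34 mcg/hr
Concentration = 1584 mcg ÷ 100 mL = 15.84 mcg/mL
Rate = 146.34 mcg/hr ÷ 15.84 mcg/mL = 9.238636 mL/hr
Volume infused so far = 9.238636 mL/hr × 6.4 hr = 59.12727 mL
Volume remaining = 100 − 59.12727 = 40.87273 mL
New rate:
Dose = 2.5 mcg/kg/hr × 81.3 kg = 203.25 mcg/hr
Rate = 203.25 mcg/hr ÷ 15.84 mcg/mL = 12.83144 mL/hr
Time remaining = 40.87273 mL ÷ 12.83144 mL/hr = 3.185358 hr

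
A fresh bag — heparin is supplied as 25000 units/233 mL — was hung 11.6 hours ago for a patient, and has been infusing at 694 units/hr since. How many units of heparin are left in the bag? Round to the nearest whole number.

Concentration = 25000 units ÷ 233 mL = 107.2961 units/mL
Rate = 694 units/hr ÷ 107.2961 units/mL = 6.46808 mL/hr
Volume infused = 6.46808 mL/hr × 11.6 hr = 75.02973 mL
Volume remaining = 233 − 75.02973 = 157.9703 mL
Drug remaining = 157.9703 mL × 107.2961 units/mL = 16949.6 units

16950 units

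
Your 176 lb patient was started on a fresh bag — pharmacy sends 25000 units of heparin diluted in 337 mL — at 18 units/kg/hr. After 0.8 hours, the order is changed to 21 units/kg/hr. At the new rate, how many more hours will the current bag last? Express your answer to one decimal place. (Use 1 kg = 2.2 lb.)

14.2 hours

Initial rate:
Weight = 176 lb ÷ 2.2 lb/kg = 80 kg
Dose = 18 units/kg/hr × 80 kg = 1440 units/hr
Concentration = 25000 units ÷ 337 mL = 74.18398 units/mL
Rate = 1440 units/hr ÷ 74.18398 units/mL = 19.4112 mL/hr
Volume infused so far = 19.4112 mL/hr × 0.8 hr = 15.52896 mL
Volume remaining = 337 − 15.52896 = 321.471 mL
New rate:
Dose = 21 units/kg/hr × 80 kg = 1680 units/hr
Rate = 1680 units/hr ÷ 74.18398 units/mL = 22.6464 mL/hr
Time remaining = 321.471 mL ÷ 22.6464 mL/hr = 14.19524 hr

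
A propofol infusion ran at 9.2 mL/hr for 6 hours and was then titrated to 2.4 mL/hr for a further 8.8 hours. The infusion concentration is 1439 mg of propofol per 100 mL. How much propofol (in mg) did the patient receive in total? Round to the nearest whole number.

Concentration = 1439 mg ÷ 100 mL = 14.39 mg/mL
Stage 1: 9.2 mL/hr × 6 hr = 55.2 mL → 55.2 mL × 14.39 mg/mL = 794.328 mg
Stage 2: 2.4 mL/hr × 8.8 hr = 21.12 mL → 21.12 mL × 14.39 mg/mL = 303.9168 mg
Total = 794.328 + 303.9168 = 1098.245 mg

1098 mg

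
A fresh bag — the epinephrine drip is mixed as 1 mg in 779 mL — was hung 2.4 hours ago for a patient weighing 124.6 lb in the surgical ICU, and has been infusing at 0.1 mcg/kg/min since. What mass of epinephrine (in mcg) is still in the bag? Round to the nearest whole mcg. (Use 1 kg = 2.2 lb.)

184 mcg

Weight = 124.6 lb ÷ 2.2 lb/kg = 56.63636 kg
Dose = 0.1 mcg/kg/min × 56.63636 kg = 5.663636 mcg/min
5.663636 mcg/min × 60 min/hr = 339.8182 mcg/hr
Concentration = 1 mg ÷ 779 mL = 0.001283697 mg/mL = 1.283697 mcg/mL
Rate = 339.8182 mcg/hr ÷ 1.283697 mcg/mL = 264.7184 mL/hr
Volume infused = 264.7184 mL/hr × 2.4 hr = 635.3241 mL
Volume remaining = 779 − 635.3241 = 143.6759 mL
Drug remaining = 143.6759 mL × 1.283697 mcg/mL = 184.4364 mcg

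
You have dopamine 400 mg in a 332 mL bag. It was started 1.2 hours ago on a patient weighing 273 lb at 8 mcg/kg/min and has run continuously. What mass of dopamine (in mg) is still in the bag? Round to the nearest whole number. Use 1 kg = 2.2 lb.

Weight = 273 lb ÷ 2.2 lb/kg = 124.0909 kg
Dose = 8 mcg/kg/min × 124.0909 kg = 992.7273 mcg/min
992.7273 mcg/min × 60 min/hr = 59563.64 mcg/hr
Concentration = 400 mg ÷ 332 mL = 1.204819 mg/mL = 1204.819 mcg/mL
Rate = 59563.64 mcg/hr ÷ 1204.819 mcg/mL = 49.43782 mL/hr
Volume infused = 49.43782 mL/hr × 1.2 hr = 59.32538 mL
Volume remaining = 332 − 59.32538 = 272.6746 mL
Drug remaining = 272.6746 mL × 1204.819 mcg/mL = 328523.6 mcg = 328.5236 mg

329 mg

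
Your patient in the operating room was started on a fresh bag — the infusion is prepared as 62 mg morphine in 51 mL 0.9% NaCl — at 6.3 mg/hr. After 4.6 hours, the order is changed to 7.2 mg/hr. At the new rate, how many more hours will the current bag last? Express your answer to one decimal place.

4.6 hours

Initial rate:
Concentration = 62 mg ÷ 51 mL = 1.215686 mg/mL
Rate = 6.3 mg/hr ÷ 1.215686 mg/mL = 5.182258 mL/hr
Volume infused so far = 5.182258 mL/hr × 4.6 hr = 23.83839 mL
Volume remaining = 51 − 23.83839 = 27.16161 mL
New rate:
Rate = 7.2 mg/hr ÷ 1.215686 mg/mL = 5.922581 mL/hr
Time remaining = 27.16161 mL ÷ 5.922581 mL/hr = 4.586111 hr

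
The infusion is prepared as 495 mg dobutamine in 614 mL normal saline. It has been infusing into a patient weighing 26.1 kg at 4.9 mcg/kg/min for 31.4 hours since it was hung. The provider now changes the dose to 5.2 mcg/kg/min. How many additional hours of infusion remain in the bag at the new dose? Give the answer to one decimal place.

31.2 hours

Initial rate:
Dose = 4.9 mcg/kg/min × 26.1 kg = 127.89 mcg/min
127.89 mcg/min × 60 min/hr = 7673.4 mcg/hr
Concentration = 495 mg ÷ 614 mL = 0.8061889 mg/mL = 806.1889 mcg/mL
Rate = 7673.4 mcg/hr ÷ 806.1889 mcg/mL = 9.518116 mL/hr
Volume infused so far = 9.518116 mL/hr × 31.4 hr = 298.8689 mL
Volume remaining = 614 − 298.8689 = 315.1311 mL
New rate:
Dose = 5.2 mcg/kg/min × 26.1 kg = 135.72 mcg/min
135.72 mcg/min × 60 min/hr = 8143.2 mcg/hr
Rate = 8143.2 mcg/hr ÷ 806.1889 mcg/mL = 10.10086 mL/hr
Time remaining = 315.1311 mL ÷ 10.10086 mL/hr = 31.19845 hr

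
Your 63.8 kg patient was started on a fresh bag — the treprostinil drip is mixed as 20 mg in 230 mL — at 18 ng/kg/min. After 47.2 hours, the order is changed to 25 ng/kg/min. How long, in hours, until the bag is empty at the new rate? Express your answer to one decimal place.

175.0 hours

Initial rate:
Dose = 18 ng/kg/min × 63.8 kg = 1148.4 ng/min
1148.4 ng/min × 60 min/hr = 68904 ng/hr
Concentration = 20 mg ÷ 230 mL = 0.08695652 mg/mL = 86956.52 ng/mL
Rate = 68904 ng/hr ÷ 86956.52 ng/mL = 0.792396 mL/hr
Volume infused so far = 0.792396 mL/hr × 47.2 hr = 37.40109 mL
Volume remaining = 230 − 37.40109 = 192.5989 mL
New rate:
Dose = 25 ng/kg/min × 63.8 kg = 1595 ng/min
1595 ng/min × 60 min/hr = 95700 ng/hr
Rate = 95700 ng/hr ÷ 86956.52 ng/mL = 1.10055 mL/hr
Time remaining = 192.5989 mL ÷ 1.10055 mL/hr = 175.0024 hr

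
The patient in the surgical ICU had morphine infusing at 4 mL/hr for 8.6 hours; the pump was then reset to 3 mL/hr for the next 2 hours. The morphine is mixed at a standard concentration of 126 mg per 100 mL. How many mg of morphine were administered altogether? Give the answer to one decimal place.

Concentration = 126 mg ÷ 100 mL = 1.26 mg/mL
Stage 1: 4 mL/hr × 8.6 hr = 34.4 mL → 34.4 mL × 1.26 mg/mL = 43.344 mg
Stage 2: 3 mL/hr × 2 hr = 6 mL → 6 mL × 1.26 mg/mL = 7.56 mg
Total = 43.344 + 7.56 = 50.904 mg

50.9 mg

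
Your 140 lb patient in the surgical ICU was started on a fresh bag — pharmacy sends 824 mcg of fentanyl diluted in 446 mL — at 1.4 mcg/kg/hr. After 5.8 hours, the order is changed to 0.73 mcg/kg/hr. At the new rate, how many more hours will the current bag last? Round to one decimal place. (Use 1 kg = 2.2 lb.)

Initial rate:
Weight = 140 lb ÷ 2.2 lb/kg = 63.63636 kg
Dose = 1.4 mcg/kg/hr × 63.63636 kg = 89.09091 mcg/hr
Concentration = 824 mcg ÷ 446 mL = 1.847534 mcg/mL
Rate = 89.09091 mcg/hr ÷ 1.847534 mcg/mL = 48.22154 mL/hr
Volume infused so far = 48.22154 mL/hr × 5.8 hr = 279.6849 mL
Volume remaining = 446 − 279.6849 = 166.3151 mL
New rate:
Dose = 0.73 mcg/kg/hr × 63.63636 kg = 46.45455 mcg/hr
Rate = 46.45455 mcg/hr ÷ 1.847534 mcg/mL = 25.14409 mL/hr
Time remaining = 166.3151 mL ÷ 25.14409 mL/hr = 6.614481 hr

6.6 hours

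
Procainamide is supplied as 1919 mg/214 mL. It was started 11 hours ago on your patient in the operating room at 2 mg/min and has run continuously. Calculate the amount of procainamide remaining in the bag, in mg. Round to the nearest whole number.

599 mg

2 mg/min × 60 min/hr = 120 mg/hr
Concentration = 1919 mg ÷ 214 mL = 8.96729 mg/mL
Rate = 120 mg/hr ÷ 8.96729 mg/mL = 13.38197 mL/hr
Volume infused = 13.38197 mL/hr × 11 hr = 147.2017 mL
Volume remaining = 214 − 147.2017 = 66.79833 mL
Drug remaining = 66.79833 mL × 8.96729 mg/mL = 599 mg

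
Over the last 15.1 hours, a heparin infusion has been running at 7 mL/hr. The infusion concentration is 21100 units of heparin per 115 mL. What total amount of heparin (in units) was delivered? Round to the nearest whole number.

Concentration = 21100 units ÷ 115 mL = 183.4783 units/mL
Drug rate = 7 mL/hr × 183.4783 units/mL = 1284.348 units/hr
Total = 1284.348 units/hr × 15.1 hr = 19393.65 units

19394 units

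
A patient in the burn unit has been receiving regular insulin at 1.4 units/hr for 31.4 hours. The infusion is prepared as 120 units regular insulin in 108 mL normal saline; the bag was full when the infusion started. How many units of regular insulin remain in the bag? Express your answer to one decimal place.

76.0 units

Concentration = 120 units ÷ 108 mL = 1.111111 units/mL
Rate = 1.4 units/hr ÷ 1.111111 units/mL = 1.26 mL/hr
Volume infused = 1.26 mL/hr × 31.4 hr = 39.564 mL
Volume remaining = 108 − 39.564 = 68.436 mL
Drug remaining = 68.436 mL × 1.111111 units/mL = 76.04 units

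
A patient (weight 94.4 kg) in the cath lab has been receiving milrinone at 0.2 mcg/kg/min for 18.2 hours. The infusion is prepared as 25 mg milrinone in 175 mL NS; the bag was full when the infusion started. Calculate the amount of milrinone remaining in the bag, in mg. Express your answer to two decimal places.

Dose = 0.2 mcg/kg/min × 94.4 kg = 18.88 mcg/min
18.88 mcg/min × 60 min/hr = 1132.8 mcg/hr
Concentration = 25 mg ÷ 175 mL = 0.1428571 mg/mL = 142.8571 mcg/mL
Rate = 1132.8 mcg/hr ÷ 142.8571 mcg/mL = 7.9296 mL/hr
Volume infused = 7.9296 mL/hr × 18.2 hr = 144.3187 mL
Volume remaining = 175 − 144.3187 = 30.68128 mL
Drug remaining = 30.68128 mL × 142.8571 mcg/mL = 4383.04 mcg = 4.38304 mg

4.38 mg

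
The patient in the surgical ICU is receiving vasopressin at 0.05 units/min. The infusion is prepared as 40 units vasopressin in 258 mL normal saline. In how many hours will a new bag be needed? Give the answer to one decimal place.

0.05 units/min × 60 min/hr = 3 units/hr
Concentration = 40 units ÷ 258 mL = 0.1550388 units/mL
Rate = 3 units/hr ÷ 0.1550388 units/mL = 19.35 mL/hr
Duration = 258 mL ÷ 19.35 mL/hr = 13.33333 hr

13.3 hours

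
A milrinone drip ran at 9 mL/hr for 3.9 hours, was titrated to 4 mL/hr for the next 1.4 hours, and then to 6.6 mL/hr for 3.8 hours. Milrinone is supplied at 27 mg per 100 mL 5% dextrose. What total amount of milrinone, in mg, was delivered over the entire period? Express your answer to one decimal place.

17.8 mg

Concentration = 27 mg ÷ 100 mL = 0.27 mg/mL
Stage 1: 9 mL/hr × 3.9 hr = 35.1 mL → 35.1 mL × 0.27 mg/mL = 9.477 mg
Stage 2: 4 mL/hr × 1.4 hr = 5.6 mL → 5.6 mL × 0.27 mg/mL = 1.512 mg
Stage 3: 6.6 mL/hr × 3.8 hr = 25.08 mL → 25.08 mL × 0.27 mg/mL = 6.7716 mg
Total = 9.477 + 1.512 + 6.7716 = 17.7606 mg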